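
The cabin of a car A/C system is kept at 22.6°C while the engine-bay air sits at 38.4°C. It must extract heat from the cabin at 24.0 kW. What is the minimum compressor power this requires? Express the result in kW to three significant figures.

1.28 kW

In absolute terms T_C = 295.75 K and T_H = 311.55 K, so ΔT = 15.80 K.
COP_Carnot = T_C/ΔT = 295.75/15.80 = 18.72.
Ẇ_min = Q̇/COP_Carnot = 24.00/18.72 = 1.282 kW.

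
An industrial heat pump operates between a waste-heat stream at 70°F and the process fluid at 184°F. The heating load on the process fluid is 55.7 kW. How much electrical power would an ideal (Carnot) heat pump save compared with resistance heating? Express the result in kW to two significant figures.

In absolute terms T_C = 294.26 K and T_H = 357.59 K, so ΔT = 63.33 K.
COP_Carnot = T_H/ΔT = 357.59/63.33 = 5.646.
Resistance heating needs Ẇ_res = Q̇_H = 55.70 kW; the reversible heat pump needs only Ẇ_hp = Q̇_H/COP = 9.865 kW.
Saving = 55.70 − 9.865 = 45.84 kW.

46 kW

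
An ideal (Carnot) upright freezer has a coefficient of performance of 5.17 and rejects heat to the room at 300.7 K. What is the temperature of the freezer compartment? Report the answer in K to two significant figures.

250 K

For a Carnot refrigerator COP_R = T_C/(T_H − T_C), so T_C = COP·T_H/(1 + COP).
With T_H = 300.70 K, T_C = 5.17 × 300.70/6.170 = 251.96 K.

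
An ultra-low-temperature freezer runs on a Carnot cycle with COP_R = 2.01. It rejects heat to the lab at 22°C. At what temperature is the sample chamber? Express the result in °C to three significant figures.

-76.1 °C

For a Carnot refrigerator COP_R = T_C/(T_H − T_C), so T_C = COP·T_H/(1 + COP).
With T_H = 295.15 K, T_C = 2.01 × 295.15/3.010 = 197.09 K.
Converting, 197.09 K = -76.06°C.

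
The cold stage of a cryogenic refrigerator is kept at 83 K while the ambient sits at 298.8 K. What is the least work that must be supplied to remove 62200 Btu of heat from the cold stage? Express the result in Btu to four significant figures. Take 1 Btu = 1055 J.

161700 Btu

The reservoir spacing is ΔT = 298.8 − 83 = 215.8 K.
The reversible limit is COP_R = T_C/ΔT = 0.3846, so W_min = Q_C/COP = Q_C·ΔT/T_C.
W_min = 62200 × 215.8/83.00 = 161700 Btu.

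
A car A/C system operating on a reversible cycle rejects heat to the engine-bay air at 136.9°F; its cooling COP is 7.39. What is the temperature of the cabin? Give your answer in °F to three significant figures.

65.8 °F

For a Carnot refrigerator COP_R = T_C/(T_H − T_C), so T_C = COP·T_H/(1 + COP).
With T_H = 331.43 K, T_C = 7.39 × 331.43/8.390 = 291.93 K.
Converting, 291.93 K = 65.80°F.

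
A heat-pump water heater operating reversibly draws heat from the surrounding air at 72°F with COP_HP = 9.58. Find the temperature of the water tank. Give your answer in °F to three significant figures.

COP_HP = T_H/(T_H − T_C) rearranges to T_H = COP·T_C/(COP − 1).
With T_C = 295.37 K, T_H = 9.58 × 295.37/8.580 = 329.80 K.
Converting, 329.80 K = 133.97°F.

134 °F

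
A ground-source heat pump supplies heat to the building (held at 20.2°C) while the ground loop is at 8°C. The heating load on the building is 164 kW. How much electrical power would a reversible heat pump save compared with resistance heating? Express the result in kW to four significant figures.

157.2 kW

In absolute terms T_C = 281.15 K and T_H = 293.35 K, so ΔT = 12.20 K.
COP_Carnot = T_H/ΔT = 293.35/12.20 = 24.05.
Resistance heating needs Ẇ_res = Q̇_H = 164.0 kW; the reversible heat pump needs only Ẇ_hp = Q̇_H/COP = 6.821 kW.
Saving = 164.0 − 6.821 = 157.2 kW.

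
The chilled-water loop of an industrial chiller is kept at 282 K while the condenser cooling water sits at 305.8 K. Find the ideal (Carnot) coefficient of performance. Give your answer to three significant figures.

The reservoir spacing is ΔT = 305.8 − 282 = 23.80 K.
For a reversible cycle, COP_Carnot = T_C/ΔT = 282.00/23.80 = 11.85.

11.8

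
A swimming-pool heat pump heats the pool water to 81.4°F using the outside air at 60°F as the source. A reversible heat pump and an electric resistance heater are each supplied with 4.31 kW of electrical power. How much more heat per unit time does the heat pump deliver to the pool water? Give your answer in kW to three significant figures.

In absolute terms T_C = 288.71 K and T_H = 300.59 K, so ΔT = 11.89 K.
COP_Carnot = T_H/ΔT = 300.59/11.89 = 25.28.
The heat pump delivers Q̇_H = COP × Ẇ = 109.0 kW; the resistance heater delivers Ẇ = 4.310 kW.
Extra = (COP − 1)·Ẇ = 104.7 kW.

105 kW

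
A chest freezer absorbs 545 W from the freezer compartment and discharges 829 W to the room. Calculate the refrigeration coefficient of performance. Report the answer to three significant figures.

1.92

The first law gives Q̇_H = Q̇_C + Ẇ, so the three rates are Q̇_C = 545.0, Q̇_H = 829.0, Ẇ = 284.0 W.
COP_R = Q̇_C/Ẇ = 545.0/284.0 = 1.919.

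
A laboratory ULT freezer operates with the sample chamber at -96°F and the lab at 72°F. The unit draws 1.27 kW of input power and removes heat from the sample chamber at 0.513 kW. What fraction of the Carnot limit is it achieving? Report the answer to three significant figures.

0.187

COP_actual = Q̇_C/Ẇ = 0.5130/1.270 = 0.4039.
In absolute terms T_C = 202.04 K and T_H = 295.37 K, so ΔT = 93.33 K.
COP_Carnot = T_C/ΔT = 202.04/93.33 = 2.165.
η_II = COP_actual/COP_Carnot = 0.4039/2.165 = 0.1866.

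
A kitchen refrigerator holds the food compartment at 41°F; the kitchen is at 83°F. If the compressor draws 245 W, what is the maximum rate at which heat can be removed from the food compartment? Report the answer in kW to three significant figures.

In absolute terms T_C = 278.15 K and T_H = 301.48 K, so ΔT = 23.33 K.
COP_Carnot = T_C/ΔT = 278.15/23.33 = 11.92.
Q̇_max = COP_Carnot × Ẇ = 11.92 × 245.0 W = 2921 W = 2.921 kW.

2.92 kW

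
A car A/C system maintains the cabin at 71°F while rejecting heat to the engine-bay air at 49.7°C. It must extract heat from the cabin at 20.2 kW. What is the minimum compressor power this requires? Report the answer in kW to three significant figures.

1.92 kW

In absolute terms T_C = 294.82 K and T_H = 322.85 K, so ΔT = 28.03 K.
COP_Carnot = T_C/ΔT = 294.82/28.03 = 10.52.
Ẇ_min = Q̇/COP_Carnot = 20.20/10.52 = 1.921 kW.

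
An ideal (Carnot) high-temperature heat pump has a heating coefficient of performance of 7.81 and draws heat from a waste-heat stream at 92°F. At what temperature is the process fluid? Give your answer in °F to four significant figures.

COP_HP = T_H/(T_H − T_C) rearranges to T_H = COP·T_C/(COP − 1).
With T_C = 306.48 K, T_H = 7.81 × 306.48/6.810 = 351.49 K.
Converting, 351.49 K = 173.01°F.

173.0 °F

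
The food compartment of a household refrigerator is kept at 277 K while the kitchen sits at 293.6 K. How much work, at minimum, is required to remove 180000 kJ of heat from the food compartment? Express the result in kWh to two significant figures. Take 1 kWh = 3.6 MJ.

The reservoir spacing is ΔT = 293.6 − 277 = 16.60 K.
The reversible limit is COP_R = T_C/ΔT = 16.69, so W_min = Q_C/COP = Q_C·ΔT/T_C.
W_min = 180000 × 16.60/277.00 = 10790 kJ = 2.996 kWh.

3.0 kWh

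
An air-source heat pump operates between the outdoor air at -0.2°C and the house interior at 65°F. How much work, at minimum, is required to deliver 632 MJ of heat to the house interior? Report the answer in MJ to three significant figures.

In absolute terms T_C = 272.95 K and T_H = 291.48 K, so ΔT = 18.53 K.
The reversible limit is COP_HP = T_H/ΔT = 15.73, so W_min = Q_H/COP = Q_H·ΔT/T_H.
W_min = 632.0 × 18.53/291.48 = 40.18 MJ.

40.2 MJ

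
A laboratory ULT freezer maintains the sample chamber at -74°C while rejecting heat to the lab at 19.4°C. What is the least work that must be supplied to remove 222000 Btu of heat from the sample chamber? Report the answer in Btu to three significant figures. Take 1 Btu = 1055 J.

104000 Btu

In absolute terms T_C = 199.15 K and T_H = 292.55 K, so ΔT = 93.40 K.
The reversible limit is COP_R = T_C/ΔT = 2.132, so W_min = Q_C/COP = Q_C·ΔT/T_C.
W_min = 222000 × 93.40/199.15 = 104100 Btu.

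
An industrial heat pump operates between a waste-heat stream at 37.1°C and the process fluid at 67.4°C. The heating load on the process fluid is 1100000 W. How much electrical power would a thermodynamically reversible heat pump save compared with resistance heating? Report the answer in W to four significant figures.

In absolute terms T_C = 310.25 K and T_H = 340.55 K, so ΔT = 30.30 K.
COP_Carnot = T_H/ΔT = 340.55/30.30 = 11.24.
Resistance heating needs Ẇ_res = Q̇_H = 1100000 W; the reversible heat pump needs only Ẇ_hp = Q̇_H/COP = 97870 W.
Saving = 1100000 − 97870 = 1002000 W.

1002000 W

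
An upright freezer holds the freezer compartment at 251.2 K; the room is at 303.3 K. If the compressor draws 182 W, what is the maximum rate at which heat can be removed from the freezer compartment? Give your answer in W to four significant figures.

877.5 W

The reservoir spacing is ΔT = 303.3 − 251.2 = 52.10 K.
COP_Carnot = T_C/ΔT = 251.20/52.10 = 4.821.
Q̇_max = COP_Carnot × Ẇ = 4.821 × 182.0 W = 877.5 W.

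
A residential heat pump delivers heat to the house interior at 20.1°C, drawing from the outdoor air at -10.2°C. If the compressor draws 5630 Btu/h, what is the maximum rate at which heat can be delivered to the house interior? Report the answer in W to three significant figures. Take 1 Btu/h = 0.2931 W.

16000 W

In absolute terms T_C = 262.95 K and T_H = 293.25 K, so ΔT = 30.30 K.
COP_Carnot = T_H/ΔT = 293.25/30.30 = 9.678.
Q̇_max = COP_Carnot × Ẇ = 9.678 × 5630 Btu/h = 54490 Btu/h = 15970 W.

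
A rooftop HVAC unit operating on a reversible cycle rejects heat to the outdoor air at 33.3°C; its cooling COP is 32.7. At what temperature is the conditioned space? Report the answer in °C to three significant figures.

For a Carnot refrigerator COP_R = T_C/(T_H − T_C), so T_C = COP·T_H/(1 + COP).
With T_H = 306.45 K, T_C = 32.7 × 306.45/33.70 = 297.36 K.
Converting, 297.36 K = 24.21°C.

24.2 °C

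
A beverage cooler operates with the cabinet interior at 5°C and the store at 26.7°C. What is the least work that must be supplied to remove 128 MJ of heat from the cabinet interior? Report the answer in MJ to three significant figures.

9.99 MJ

In absolute terms T_C = 278.15 K and T_H = 299.85 K, so ΔT = 21.70 K.
The reversible limit is COP_R = T_C/ΔT = 12.82, so W_min = Q_C/COP = Q_C·ΔT/T_C.
W_min = 128.0 × 21.70/278.15 = 9.986 MJ.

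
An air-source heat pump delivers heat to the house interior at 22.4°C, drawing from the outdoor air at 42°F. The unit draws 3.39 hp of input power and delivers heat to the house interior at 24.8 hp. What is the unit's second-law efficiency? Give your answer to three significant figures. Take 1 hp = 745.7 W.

COP_actual = Q̇_H/Ẇ = 24.80/3.390 = 7.316.
In absolute terms T_C = 278.71 K and T_H = 295.55 K, so ΔT = 16.84 K.
COP_Carnot = T_H/ΔT = 295.55/16.84 = 17.55.
η_II = COP_actual/COP_Carnot = 7.316/17.55 = 0.4169.

0.417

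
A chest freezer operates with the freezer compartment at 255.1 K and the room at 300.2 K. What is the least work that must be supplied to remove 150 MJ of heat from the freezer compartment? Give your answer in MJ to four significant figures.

The reservoir spacing is ΔT = 300.2 − 255.1 = 45.10 K.
The reversible limit is COP_R = T_C/ΔT = 5.656, so W_min = Q_C/COP = Q_C·ΔT/T_C.
W_min = 150.0 × 45.10/255.10 = 26.52 MJ.

26.52 MJ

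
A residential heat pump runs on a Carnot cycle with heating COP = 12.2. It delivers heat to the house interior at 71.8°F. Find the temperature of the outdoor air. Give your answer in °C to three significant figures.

COP_HP = T_H/(T_H − T_C) gives T_H − T_C = T_H/COP.
With T_H = 295.26 K, T_C = 295.26 × (1 − 1/12.2) = 271.06 K.
Converting, 271.06 K = -2.09°C.

-2.09 °C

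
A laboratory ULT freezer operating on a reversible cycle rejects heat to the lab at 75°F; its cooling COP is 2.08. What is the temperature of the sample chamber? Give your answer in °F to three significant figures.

-98.6 °F

For a Carnot refrigerator COP_R = T_C/(T_H − T_C), so T_C = COP·T_H/(1 + COP).
With T_H = 297.04 K, T_C = 2.08 × 297.04/3.080 = 200.60 K.
Converting, 200.60 K = -98.59°F.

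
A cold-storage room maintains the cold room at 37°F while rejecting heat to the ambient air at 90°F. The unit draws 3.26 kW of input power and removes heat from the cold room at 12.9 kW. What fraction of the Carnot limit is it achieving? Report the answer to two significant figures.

COP_actual = Q̇_C/Ẇ = 12.90/3.260 = 3.957.
In absolute terms T_C = 275.93 K and T_H = 305.37 K, so ΔT = 29.44 K.
COP_Carnot = T_C/ΔT = 275.93/29.44 = 9.371.
η_II = COP_actual/COP_Carnot = 3.957/9.371 = 0.4223.

0.42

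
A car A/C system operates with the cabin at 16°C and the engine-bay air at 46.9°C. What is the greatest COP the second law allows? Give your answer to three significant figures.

9.36

In absolute terms T_C = 289.15 K and T_H = 320.05 K, so ΔT = 30.90 K.
For a reversible cycle, COP_Carnot = T_C/ΔT = 289.15/30.90 = 9.358.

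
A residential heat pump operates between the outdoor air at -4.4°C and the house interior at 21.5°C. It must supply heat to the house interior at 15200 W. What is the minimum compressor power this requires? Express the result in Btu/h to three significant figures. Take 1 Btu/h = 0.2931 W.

4560 Btu/h

In absolute terms T_C = 268.75 K and T_H = 294.65 K, so ΔT = 25.90 K.
COP_Carnot = T_H/ΔT = 294.65/25.90 = 11.38.
Ẇ_min = Q̇/COP_Carnot = 15200/11.38 = 1336 W = 4558 Btu/h.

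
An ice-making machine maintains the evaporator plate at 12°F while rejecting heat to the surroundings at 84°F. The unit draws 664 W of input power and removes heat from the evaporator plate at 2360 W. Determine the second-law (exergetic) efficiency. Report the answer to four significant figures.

0.5425

COP_actual = Q̇_C/Ẇ = 2360/664.0 = 3.554.
In absolute terms T_C = 262.04 K and T_H = 302.04 K, so ΔT = 40.00 K.
COP_Carnot = T_C/ΔT = 262.04/40.00 = 6.551.
η_II = COP_actual/COP_Carnot = 3.554/6.551 = 0.5425.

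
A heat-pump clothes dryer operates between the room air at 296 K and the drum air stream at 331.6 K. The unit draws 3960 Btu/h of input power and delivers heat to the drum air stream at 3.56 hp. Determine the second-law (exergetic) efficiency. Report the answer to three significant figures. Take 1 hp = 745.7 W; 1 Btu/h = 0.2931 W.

Converting, Q̇_H = 3.560 hp = 9057 Btu/h, so COP_actual = Q̇_H/Ẇ = 9057/3960 = 2.287.
The reservoir spacing is ΔT = 331.6 − 296 = 35.60 K.
COP_Carnot = T_H/ΔT = 331.60/35.60 = 9.315.
η_II = COP_actual/COP_Carnot = 2.287/9.315 = 0.2455.

0.246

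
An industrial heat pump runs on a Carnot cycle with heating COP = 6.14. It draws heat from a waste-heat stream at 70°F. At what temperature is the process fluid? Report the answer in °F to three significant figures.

COP_HP = T_H/(T_H − T_C) rearranges to T_H = COP·T_C/(COP − 1).
With T_C = 294.26 K, T_H = 6.14 × 294.26/5.140 = 351.51 K.
Converting, 351.51 K = 173.05°F.

173 °F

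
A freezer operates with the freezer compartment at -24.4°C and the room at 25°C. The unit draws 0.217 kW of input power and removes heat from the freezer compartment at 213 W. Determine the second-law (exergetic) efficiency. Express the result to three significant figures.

0.195

Converting, Q̇_C = 213.0 W = 0.2130 kW, so COP_actual = Q̇_C/Ẇ = 0.2130/0.2170 = 0.9816.
In absolute terms T_C = 248.75 K and T_H = 298.15 K, so ΔT = 49.40 K.
COP_Carnot = T_C/ΔT = 248.75/49.40 = 5.035.
η_II = COP_actual/COP_Carnot = 0.9816/5.035 = 0.1949.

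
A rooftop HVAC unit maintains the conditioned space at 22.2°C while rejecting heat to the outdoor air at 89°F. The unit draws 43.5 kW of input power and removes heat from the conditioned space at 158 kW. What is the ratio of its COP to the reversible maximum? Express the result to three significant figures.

COP_actual = Q̇_C/Ẇ = 158.0/43.50 = 3.632.
In absolute terms T_C = 295.35 K and T_H = 304.82 K, so ΔT = 9.467 K.
COP_Carnot = T_C/ΔT = 295.35/9.467 = 31.20.
η_II = COP_actual/COP_Carnot = 3.632/31.20 = 0.1164.

0.116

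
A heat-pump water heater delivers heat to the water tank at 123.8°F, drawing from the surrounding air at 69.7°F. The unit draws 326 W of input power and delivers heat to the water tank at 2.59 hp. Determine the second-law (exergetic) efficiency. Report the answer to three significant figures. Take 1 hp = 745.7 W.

Converting, Q̇_H = 2.590 hp = 1931 W, so COP_actual = Q̇_H/Ẇ = 1931/326.0 = 5.924.
In absolute terms T_C = 294.09 K and T_H = 324.15 K, so ΔT = 30.06 K.
COP_Carnot = T_H/ΔT = 324.15/30.06 = 10.79.
η_II = COP_actual/COP_Carnot = 5.924/10.79 = 0.5493.

0.549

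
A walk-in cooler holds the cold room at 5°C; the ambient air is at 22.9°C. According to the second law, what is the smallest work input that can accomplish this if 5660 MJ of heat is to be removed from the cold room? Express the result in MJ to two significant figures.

In absolute terms T_C = 278.15 K and T_H = 296.05 K, so ΔT = 17.90 K.
The reversible limit is COP_R = T_C/ΔT = 15.54, so W_min = Q_C/COP = Q_C·ΔT/T_C.
W_min = 5660 × 17.90/278.15 = 364.2 MJ.

360 MJ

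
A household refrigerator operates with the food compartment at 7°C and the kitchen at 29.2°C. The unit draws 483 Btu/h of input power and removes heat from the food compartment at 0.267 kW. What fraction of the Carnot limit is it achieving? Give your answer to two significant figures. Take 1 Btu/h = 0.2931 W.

0.15

Converting, Q̇_C = 0.2670 kW = 911.0 Btu/h, so COP_actual = Q̇_C/Ẇ = 911.0/483.0 = 1.886.
In absolute terms T_C = 280.15 K and T_H = 302.35 K, so ΔT = 22.20 K.
COP_Carnot = T_C/ΔT = 280.15/22.20 = 12.62.
η_II = COP_actual/COP_Carnot = 1.886/12.62 = 0.1495.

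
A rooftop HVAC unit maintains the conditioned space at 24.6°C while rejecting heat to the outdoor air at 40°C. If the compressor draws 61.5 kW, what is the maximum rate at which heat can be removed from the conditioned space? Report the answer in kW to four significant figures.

In absolute terms T_C = 297.75 K and T_H = 313.15 K, so ΔT = 15.40 K.
COP_Carnot = T_C/ΔT = 297.75/15.40 = 19.33.
Q̇_max = COP_Carnot × Ẇ = 19.33 × 61.50 kW = 1189 kW.

1189 kW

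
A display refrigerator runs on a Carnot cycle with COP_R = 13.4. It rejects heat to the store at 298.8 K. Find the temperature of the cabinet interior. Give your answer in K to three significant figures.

278 K

For a Carnot refrigerator COP_R = T_C/(T_H − T_C), so T_C = COP·T_H/(1 + COP).
With T_H = 298.80 K, T_C = 13.4 × 298.80/14.40 = 278.05 K.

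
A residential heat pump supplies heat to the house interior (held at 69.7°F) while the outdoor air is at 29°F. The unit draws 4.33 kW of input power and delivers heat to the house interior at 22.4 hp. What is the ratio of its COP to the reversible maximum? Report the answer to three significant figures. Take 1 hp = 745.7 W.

Converting, Q̇_H = 22.40 hp = 16.70 kW, so COP_actual = Q̇_H/Ẇ = 16.70/4.330 = 3.858.
In absolute terms T_C = 271.48 K and T_H = 294.09 K, so ΔT = 22.61 K.
COP_Carnot = T_H/ΔT = 294.09/22.61 = 13.01.
η_II = COP_actual/COP_Carnot = 3.858/13.01 = 0.2966.

0.297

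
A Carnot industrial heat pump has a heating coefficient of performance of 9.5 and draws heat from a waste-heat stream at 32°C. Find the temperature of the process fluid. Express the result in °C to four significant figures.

67.90 °C

COP_HP = T_H/(T_H − T_C) rearranges to T_H = COP·T_C/(COP − 1).
With T_C = 305.15 K, T_H = 9.5 × 305.15/8.500 = 341.05 K.
Converting, 341.05 K = 67.90°C.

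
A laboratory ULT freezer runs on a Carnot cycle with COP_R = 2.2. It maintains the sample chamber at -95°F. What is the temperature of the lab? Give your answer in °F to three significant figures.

70.8 °F

COP_R = T_C/(T_H − T_C) gives T_H − T_C = T_C/COP.
With T_C = 202.59 K, T_H = 202.59 × (1 + 1/2.2) = 294.68 K.
Converting, 294.68 K = 70.76°F.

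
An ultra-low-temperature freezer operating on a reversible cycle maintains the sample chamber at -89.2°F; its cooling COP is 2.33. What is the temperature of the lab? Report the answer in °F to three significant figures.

COP_R = T_C/(T_H − T_C) gives T_H − T_C = T_C/COP.
With T_C = 205.82 K, T_H = 205.82 × (1 + 1/2.33) = 294.15 K.
Converting, 294.15 K = 69.80°F.

69.8 °F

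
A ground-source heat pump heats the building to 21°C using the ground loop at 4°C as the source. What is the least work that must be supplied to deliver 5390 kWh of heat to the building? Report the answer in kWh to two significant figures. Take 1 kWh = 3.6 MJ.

310 kWh

In absolute terms T_C = 277.15 K and T_H = 294.15 K, so ΔT = 17.00 K.
The reversible limit is COP_HP = T_H/ΔT = 17.30, so W_min = Q_H/COP = Q_H·ΔT/T_H.
W_min = 5390 × 17.00/294.15 = 311.5 kWh.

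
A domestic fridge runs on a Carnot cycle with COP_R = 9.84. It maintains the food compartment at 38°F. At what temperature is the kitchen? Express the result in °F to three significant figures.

COP_R = T_C/(T_H − T_C) gives T_H − T_C = T_C/COP.
With T_C = 276.48 K, T_H = 276.48 × (1 + 1/9.84) = 304.58 K.
Converting, 304.58 K = 88.58°F.

88.6 °F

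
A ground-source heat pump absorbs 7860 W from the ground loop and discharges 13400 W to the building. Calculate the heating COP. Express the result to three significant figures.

2.42

The first law gives Q̇_H = Q̇_C + Ẇ, so the three rates are Q̇_C = 7860, Q̇_H = 13400, Ẇ = 5540 W.
COP_HP = Q̇_H/Ẇ = 13400/5540 = 2.419.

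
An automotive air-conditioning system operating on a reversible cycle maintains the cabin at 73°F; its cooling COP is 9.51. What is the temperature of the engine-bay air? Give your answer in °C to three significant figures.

COP_R = T_C/(T_H − T_C) gives T_H − T_C = T_C/COP.
With T_C = 295.93 K, T_H = 295.93 × (1 + 1/9.51) = 327.05 K.
Converting, 327.05 K = 53.90°C.

53.9 °C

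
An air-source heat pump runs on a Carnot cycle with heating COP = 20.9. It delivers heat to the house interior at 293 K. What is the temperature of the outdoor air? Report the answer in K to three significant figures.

COP_HP = T_H/(T_H − T_C) gives T_H − T_C = T_H/COP.
With T_H = 293.00 K, T_C = 293.00 × (1 − 1/20.9) = 278.98 K.

279 K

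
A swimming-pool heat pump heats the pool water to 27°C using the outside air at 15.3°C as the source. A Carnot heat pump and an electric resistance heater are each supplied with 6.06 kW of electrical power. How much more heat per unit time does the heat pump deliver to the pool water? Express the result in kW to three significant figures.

149 kW

In absolute terms T_C = 288.45 K and T_H = 300.15 K, so ΔT = 11.70 K.
COP_Carnot = T_H/ΔT = 300.15/11.70 = 25.65.
The heat pump delivers Q̇_H = COP × Ẇ = 155.5 kW; the resistance heater delivers Ẇ = 6.060 kW.
Extra = (COP − 1)·Ẇ = 149.4 kW.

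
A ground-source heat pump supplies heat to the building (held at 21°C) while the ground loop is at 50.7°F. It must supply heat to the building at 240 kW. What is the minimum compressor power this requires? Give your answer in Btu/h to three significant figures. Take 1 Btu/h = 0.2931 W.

In absolute terms T_C = 283.54 K and T_H = 294.15 K, so ΔT = 10.61 K.
COP_Carnot = T_H/ΔT = 294.15/10.61 = 27.72.
Ẇ_min = Q̇/COP_Carnot = 240.0/27.72 = 8.658 kW = 29540 Btu/h.

29500 Btu/h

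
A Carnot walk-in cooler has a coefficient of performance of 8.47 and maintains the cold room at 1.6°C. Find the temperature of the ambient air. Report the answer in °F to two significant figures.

COP_R = T_C/(T_H − T_C) gives T_H − T_C = T_C/COP.
With T_C = 274.75 K, T_H = 274.75 × (1 + 1/8.47) = 307.19 K.
Converting, 307.19 K = 93.27°F.

93 °F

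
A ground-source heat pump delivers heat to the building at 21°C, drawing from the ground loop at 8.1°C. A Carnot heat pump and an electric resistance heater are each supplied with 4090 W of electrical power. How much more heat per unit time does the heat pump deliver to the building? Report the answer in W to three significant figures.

89200 W

In absolute terms T_C = 281.25 K and T_H = 294.15 K, so ΔT = 12.90 K.
COP_Carnot = T_H/ΔT = 294.15/12.90 = 22.80.
The heat pump delivers Q̇_H = COP × Ẇ = 93260 W; the resistance heater delivers Ẇ = 4090 W.
Extra = (COP − 1)·Ẇ = 89170 W.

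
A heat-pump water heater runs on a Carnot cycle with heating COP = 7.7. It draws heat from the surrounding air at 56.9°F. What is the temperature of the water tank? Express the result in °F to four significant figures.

COP_HP = T_H/(T_H − T_C) rearranges to T_H = COP·T_C/(COP − 1).
With T_C = 286.98 K, T_H = 7.7 × 286.98/6.700 = 329.82 K.
Converting, 329.82 K = 134.00°F.

134.0 °F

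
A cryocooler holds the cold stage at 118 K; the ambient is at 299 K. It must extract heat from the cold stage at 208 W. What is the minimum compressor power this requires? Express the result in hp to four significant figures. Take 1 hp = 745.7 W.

0.4279 hp

The reservoir spacing is ΔT = 299 − 118 = 181.0 K.
COP_Carnot = T_C/ΔT = 118.00/181.0 = 0.6519.
Ẇ_min = Q̇/COP_Carnot = 208.0/0.6519 = 319.1 W = 0.4279 hp.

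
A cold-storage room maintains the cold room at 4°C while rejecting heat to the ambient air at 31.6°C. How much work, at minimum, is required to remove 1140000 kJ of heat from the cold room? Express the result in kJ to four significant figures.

In absolute terms T_C = 277.15 K and T_H = 304.75 K, so ΔT = 27.60 K.
The reversible limit is COP_R = T_C/ΔT = 10.04, so W_min = Q_C/COP = Q_C·ΔT/T_C.
W_min = 1140000 × 27.60/277.15 = 113500 kJ.

113500 kJ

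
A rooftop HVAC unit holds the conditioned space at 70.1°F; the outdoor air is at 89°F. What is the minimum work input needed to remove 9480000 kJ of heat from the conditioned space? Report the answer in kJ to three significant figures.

In absolute terms T_C = 294.32 K and T_H = 304.82 K, so ΔT = 10.50 K.
The reversible limit is COP_R = T_C/ΔT = 28.03, so W_min = Q_C/COP = Q_C·ΔT/T_C.
W_min = 9480000 × 10.50/294.32 = 338200 kJ.

338000 kJ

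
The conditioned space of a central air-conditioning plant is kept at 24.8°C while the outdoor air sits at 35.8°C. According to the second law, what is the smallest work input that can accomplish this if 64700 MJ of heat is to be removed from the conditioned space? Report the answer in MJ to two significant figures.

2400 MJ

In absolute terms T_C = 297.95 K and T_H = 308.95 K, so ΔT = 11.00 K.
The reversible limit is COP_R = T_C/ΔT = 27.09, so W_min = Q_C/COP = Q_C·ΔT/T_C.
W_min = 64700 × 11.00/297.95 = 2389 MJ.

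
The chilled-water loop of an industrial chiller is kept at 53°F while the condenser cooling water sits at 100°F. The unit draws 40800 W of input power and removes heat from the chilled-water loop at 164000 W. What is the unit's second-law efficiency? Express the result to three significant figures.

0.369

COP_actual = Q̇_C/Ẇ = 164000/40800 = 4.020.
In absolute terms T_C = 284.82 K and T_H = 310.93 K, so ΔT = 26.11 K.
COP_Carnot = T_C/ΔT = 284.82/26.11 = 10.91.
η_II = COP_actual/COP_Carnot = 4.020/10.91 = 0.3685.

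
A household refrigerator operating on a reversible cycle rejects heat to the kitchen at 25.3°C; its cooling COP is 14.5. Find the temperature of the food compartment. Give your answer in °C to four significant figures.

6.045 °C

For a Carnot refrigerator COP_R = T_C/(T_H − T_C), so T_C = COP·T_H/(1 + COP).
With T_H = 298.45 K, T_C = 14.5 × 298.45/15.50 = 279.20 K.
Converting, 279.20 K = 6.05°C.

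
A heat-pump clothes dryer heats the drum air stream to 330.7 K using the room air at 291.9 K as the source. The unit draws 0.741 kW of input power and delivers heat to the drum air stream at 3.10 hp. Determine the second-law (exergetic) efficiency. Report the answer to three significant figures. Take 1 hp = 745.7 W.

Converting, Q̇_H = 3.100 hp = 2.312 kW, so COP_actual = Q̇_H/Ẇ = 2.312/0.7410 = 3.120.
The reservoir spacing is ΔT = 330.7 − 291.9 = 38.80 K.
COP_Carnot = T_H/ΔT = 330.70/38.80 = 8.523.
η_II = COP_actual/COP_Carnot = 3.120/8.523 = 0.3660.

0.366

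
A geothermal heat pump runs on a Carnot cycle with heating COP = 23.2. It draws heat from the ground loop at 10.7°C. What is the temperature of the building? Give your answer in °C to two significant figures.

COP_HP = T_H/(T_H − T_C) rearranges to T_H = COP·T_C/(COP − 1).
With T_C = 283.85 K, T_H = 23.2 × 283.85/22.20 = 296.64 K.
Converting, 296.64 K = 23.49°C.

23 °C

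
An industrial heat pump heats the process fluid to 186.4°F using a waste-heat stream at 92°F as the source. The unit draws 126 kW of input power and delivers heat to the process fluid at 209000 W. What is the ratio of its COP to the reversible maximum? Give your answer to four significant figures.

Converting, Q̇_H = 209000 W = 209.0 kW, so COP_actual = Q̇_H/Ẇ = 209.0/126.0 = 1.659.
In absolute terms T_C = 306.48 K and T_H = 358.93 K, so ΔT = 52.44 K.
COP_Carnot = T_H/ΔT = 358.93/52.44 = 6.844.
η_II = COP_actual/COP_Carnot = 1.659/6.844 = 0.2424.

0.2424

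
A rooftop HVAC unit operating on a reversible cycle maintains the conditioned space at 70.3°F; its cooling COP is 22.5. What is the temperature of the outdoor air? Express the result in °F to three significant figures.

93.9 °F

COP_R = T_C/(T_H − T_C) gives T_H − T_C = T_C/COP.
With T_C = 294.43 K, T_H = 294.43 × (1 + 1/22.5) = 307.51 K.
Converting, 307.51 K = 93.85°F.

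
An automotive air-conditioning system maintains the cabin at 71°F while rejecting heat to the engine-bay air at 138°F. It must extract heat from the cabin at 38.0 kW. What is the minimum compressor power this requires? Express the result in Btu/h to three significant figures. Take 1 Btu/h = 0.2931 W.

16400 Btu/h

In absolute terms T_C = 294.82 K and T_H = 332.04 K, so ΔT = 37.22 K.
COP_Carnot = T_C/ΔT = 294.82/37.22 = 7.920.
Ẇ_min = Q̇/COP_Carnot = 38.00/7.920 = 4.798 kW = 16370 Btu/h.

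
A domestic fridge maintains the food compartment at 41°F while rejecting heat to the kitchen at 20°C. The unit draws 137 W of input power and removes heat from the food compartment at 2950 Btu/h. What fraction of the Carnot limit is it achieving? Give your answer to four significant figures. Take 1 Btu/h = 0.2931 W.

0.3404

Converting, Q̇_C = 2950 Btu/h = 864.6 W, so COP_actual = Q̇_C/Ẇ = 864.6/137.0 = 6.311.
In absolute terms T_C = 278.15 K and T_H = 293.15 K, so ΔT = 15.00 K.
COP_Carnot = T_C/ΔT = 278.15/15.00 = 18.54.
η_II = COP_actual/COP_Carnot = 6.311/18.54 = 0.3404.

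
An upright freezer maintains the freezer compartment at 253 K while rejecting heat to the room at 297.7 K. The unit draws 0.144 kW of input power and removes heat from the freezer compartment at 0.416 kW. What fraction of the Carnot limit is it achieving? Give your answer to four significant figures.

0.5104

COP_actual = Q̇_C/Ẇ = 0.4160/0.1440 = 2.889.
The reservoir spacing is ΔT = 297.7 − 253 = 44.70 K.
COP_Carnot = T_C/ΔT = 253.00/44.70 = 5.660.
η_II = COP_actual/COP_Carnot = 2.889/5.660 = 0.5104.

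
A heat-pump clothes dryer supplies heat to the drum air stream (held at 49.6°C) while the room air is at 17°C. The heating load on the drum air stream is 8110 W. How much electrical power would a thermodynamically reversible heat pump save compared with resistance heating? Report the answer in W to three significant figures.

In absolute terms T_C = 290.15 K and T_H = 322.75 K, so ΔT = 32.60 K.
COP_Carnot = T_H/ΔT = 322.75/32.60 = 9.900.
Resistance heating needs Ẇ_res = Q̇_H = 8110 W; the reversible heat pump needs only Ẇ_hp = Q̇_H/COP = 819.2 W.
Saving = 8110 − 819.2 = 7291 W.

7290 W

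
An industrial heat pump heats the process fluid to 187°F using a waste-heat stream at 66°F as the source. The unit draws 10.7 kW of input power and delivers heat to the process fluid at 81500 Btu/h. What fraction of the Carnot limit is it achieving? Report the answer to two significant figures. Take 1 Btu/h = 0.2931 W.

Converting, Q̇_H = 81500 Btu/h = 23.89 kW, so COP_actual = Q̇_H/Ẇ = 23.89/10.70 = 2.232.
In absolute terms T_C = 292.04 K and T_H = 359.26 K, so ΔT = 67.22 K.
COP_Carnot = T_H/ΔT = 359.26/67.22 = 5.344.
η_II = COP_actual/COP_Carnot = 2.232/5.344 = 0.4177.

0.42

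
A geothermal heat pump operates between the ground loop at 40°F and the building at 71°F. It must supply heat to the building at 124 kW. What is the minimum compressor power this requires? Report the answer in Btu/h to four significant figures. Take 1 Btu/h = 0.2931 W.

24710 Btu/h

In absolute terms T_C = 277.59 K and T_H = 294.82 K, so ΔT = 17.22 K.
COP_Carnot = T_H/ΔT = 294.82/17.22 = 17.12.
Ẇ_min = Q̇/COP_Carnot = 124.0/17.12 = 7.244 kW = 24710 Btu/h.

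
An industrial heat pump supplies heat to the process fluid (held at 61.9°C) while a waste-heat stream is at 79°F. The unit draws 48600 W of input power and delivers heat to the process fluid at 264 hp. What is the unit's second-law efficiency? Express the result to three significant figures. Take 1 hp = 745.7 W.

0.433

Converting, Q̇_H = 264.0 hp = 196900 W, so COP_actual = Q̇_H/Ẇ = 196900/48600 = 4.051.
In absolute terms T_C = 299.26 K and T_H = 335.05 K, so ΔT = 35.79 K.
COP_Carnot = T_H/ΔT = 335.05/35.79 = 9.362.
η_II = COP_actual/COP_Carnot = 4.051/9.362 = 0.4327.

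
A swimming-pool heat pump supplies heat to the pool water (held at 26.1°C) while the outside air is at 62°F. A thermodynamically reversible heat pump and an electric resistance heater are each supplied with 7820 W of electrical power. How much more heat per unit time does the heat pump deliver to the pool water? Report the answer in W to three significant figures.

In absolute terms T_C = 289.82 K and T_H = 299.25 K, so ΔT = 9.433 K.
COP_Carnot = T_H/ΔT = 299.25/9.433 = 31.72.
The heat pump delivers Q̇_H = COP × Ẇ = 248100 W; the resistance heater delivers Ẇ = 7820 W.
Extra = (COP − 1)·Ẇ = 240300 W.

240000 W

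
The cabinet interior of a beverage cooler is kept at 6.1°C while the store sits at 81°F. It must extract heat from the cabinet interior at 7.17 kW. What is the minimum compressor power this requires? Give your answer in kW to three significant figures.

In absolute terms T_C = 279.25 K and T_H = 300.37 K, so ΔT = 21.12 K.
COP_Carnot = T_C/ΔT = 279.25/21.12 = 13.22.
Ẇ_min = Q̇/COP_Carnot = 7.170/13.22 = 0.5423 kW.

0.542 kW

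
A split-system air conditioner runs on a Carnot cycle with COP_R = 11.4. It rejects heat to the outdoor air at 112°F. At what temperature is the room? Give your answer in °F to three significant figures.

For a Carnot refrigerator COP_R = T_C/(T_H − T_C), so T_C = COP·T_H/(1 + COP).
With T_H = 317.59 K, T_C = 11.4 × 317.59/12.40 = 291.98 K.
Converting, 291.98 K = 65.90°F.

65.9 °F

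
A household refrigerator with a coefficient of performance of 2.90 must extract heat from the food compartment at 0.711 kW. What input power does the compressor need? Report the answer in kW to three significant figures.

Ẇ = Q̇_C/COP = 0.7110/2.90 = 0.2452 kW.

0.245 kW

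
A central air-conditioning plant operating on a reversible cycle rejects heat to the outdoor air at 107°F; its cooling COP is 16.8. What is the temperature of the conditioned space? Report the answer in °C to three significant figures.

For a Carnot refrigerator COP_R = T_C/(T_H − T_C), so T_C = COP·T_H/(1 + COP).
With T_H = 314.82 K, T_C = 16.8 × 314.82/17.80 = 297.13 K.
Converting, 297.13 K = 23.98°C.

24.0 °C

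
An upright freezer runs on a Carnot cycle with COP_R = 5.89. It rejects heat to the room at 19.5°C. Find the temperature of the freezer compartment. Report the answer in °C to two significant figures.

-23 °C

For a Carnot refrigerator COP_R = T_C/(T_H − T_C), so T_C = COP·T_H/(1 + COP).
With T_H = 292.65 K, T_C = 5.89 × 292.65/6.890 = 250.18 K.
Converting, 250.18 K = -22.97°C.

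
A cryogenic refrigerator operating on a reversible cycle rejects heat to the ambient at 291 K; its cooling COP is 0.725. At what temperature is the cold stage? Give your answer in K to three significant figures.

For a Carnot refrigerator COP_R = T_C/(T_H − T_C), so T_C = COP·T_H/(1 + COP).
With T_H = 291.00 K, T_C = 0.725 × 291.00/1.725 = 122.30 K.

122 K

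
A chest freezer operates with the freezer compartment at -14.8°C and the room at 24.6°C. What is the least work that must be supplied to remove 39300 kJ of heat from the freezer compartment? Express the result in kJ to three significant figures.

In absolute terms T_C = 258.35 K and T_H = 297.75 K, so ΔT = 39.40 K.
The reversible limit is COP_R = T_C/ΔT = 6.557, so W_min = Q_C/COP = Q_C·ΔT/T_C.
W_min = 39300 × 39.40/258.35 = 5993 kJ.

5990 kJ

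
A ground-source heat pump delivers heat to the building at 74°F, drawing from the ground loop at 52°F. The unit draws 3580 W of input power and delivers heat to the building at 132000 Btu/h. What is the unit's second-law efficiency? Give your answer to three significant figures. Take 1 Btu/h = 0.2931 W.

Converting, Q̇_H = 132000 Btu/h = 38690 W, so COP_actual = Q̇_H/Ẇ = 38690/3580 = 10.81.
In absolute terms T_C = 284.26 K and T_H = 296.48 K, so ΔT = 12.22 K.
COP_Carnot = T_H/ΔT = 296.48/12.22 = 24.26.
η_II = COP_actual/COP_Carnot = 10.81/24.26 = 0.4455.

0.446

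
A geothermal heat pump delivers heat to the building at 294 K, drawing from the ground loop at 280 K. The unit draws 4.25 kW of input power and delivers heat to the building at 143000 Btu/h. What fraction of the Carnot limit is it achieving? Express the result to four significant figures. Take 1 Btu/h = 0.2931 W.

Converting, Q̇_H = 143000 Btu/h = 41.91 kW, so COP_actual = Q̇_H/Ẇ = 41.91/4.250 = 9.862.
The reservoir spacing is ΔT = 294 − 280 = 14.00 K.
COP_Carnot = T_H/ΔT = 294.00/14.00 = 21.00.
η_II = COP_actual/COP_Carnot = 9.862/21.00 = 0.4696.

0.4696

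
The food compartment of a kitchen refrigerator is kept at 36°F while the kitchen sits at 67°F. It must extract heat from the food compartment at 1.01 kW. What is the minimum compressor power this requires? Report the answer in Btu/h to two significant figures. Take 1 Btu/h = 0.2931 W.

220 Btu/h

In absolute terms T_C = 275.37 K and T_H = 292.59 K, so ΔT = 17.22 K.
COP_Carnot = T_C/ΔT = 275.37/17.22 = 15.99.
Ẇ_min = Q̇/COP_Carnot = 1.010/15.99 = 0.06317 kW = 215.5 Btu/h.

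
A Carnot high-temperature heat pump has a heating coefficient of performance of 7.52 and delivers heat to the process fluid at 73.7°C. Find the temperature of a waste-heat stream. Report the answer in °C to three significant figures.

27.6 °C

COP_HP = T_H/(T_H − T_C) gives T_H − T_C = T_H/COP.
With T_H = 346.85 K, T_C = 346.85 × (1 − 1/7.52) = 300.73 K.
Converting, 300.73 K = 27.58°C.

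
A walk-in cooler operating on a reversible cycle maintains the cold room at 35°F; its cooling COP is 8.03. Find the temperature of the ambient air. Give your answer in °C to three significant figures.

COP_R = T_C/(T_H − T_C) gives T_H − T_C = T_C/COP.
With T_C = 274.82 K, T_H = 274.82 × (1 + 1/8.03) = 309.04 K.
Converting, 309.04 K = 35.89°C.

35.9 °C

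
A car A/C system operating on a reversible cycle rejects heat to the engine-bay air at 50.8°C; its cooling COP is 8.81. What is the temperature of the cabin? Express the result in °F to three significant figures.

64.0 °F

For a Carnot refrigerator COP_R = T_C/(T_H − T_C), so T_C = COP·T_H/(1 + COP).
With T_H = 323.95 K, T_C = 8.81 × 323.95/9.810 = 290.93 K.
Converting, 290.93 K = 64.00°F.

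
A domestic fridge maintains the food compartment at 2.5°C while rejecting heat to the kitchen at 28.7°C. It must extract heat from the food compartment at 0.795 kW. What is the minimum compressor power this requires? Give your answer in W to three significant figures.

In absolute terms T_C = 275.65 K and T_H = 301.85 K, so ΔT = 26.20 K.
COP_Carnot = T_C/ΔT = 275.65/26.20 = 10.52.
Ẇ_min = Q̇/COP_Carnot = 0.7950/10.52 = 0.07556 kW = 75.56 W.

75.6 W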